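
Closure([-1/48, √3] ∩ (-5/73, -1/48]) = {-1/48}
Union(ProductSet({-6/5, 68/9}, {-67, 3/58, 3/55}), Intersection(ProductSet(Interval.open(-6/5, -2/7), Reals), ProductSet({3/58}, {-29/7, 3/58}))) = ProductSet({-6/5, 68/9}, {-67, 3/58, 3/55})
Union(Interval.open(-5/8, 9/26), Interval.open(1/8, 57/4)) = Interval.open(-5/8, 57/4)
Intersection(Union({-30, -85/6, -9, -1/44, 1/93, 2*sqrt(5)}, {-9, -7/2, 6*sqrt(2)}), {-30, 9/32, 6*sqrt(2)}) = {-30, 6*sqrt(2)}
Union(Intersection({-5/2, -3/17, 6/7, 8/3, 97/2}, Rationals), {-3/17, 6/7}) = {-5/2, -3/17, 6/7, 8/3, 97/2}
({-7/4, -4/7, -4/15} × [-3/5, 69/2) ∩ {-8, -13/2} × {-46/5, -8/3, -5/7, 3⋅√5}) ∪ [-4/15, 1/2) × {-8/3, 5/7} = [-4/15, 1/2) × {-8/3, 5/7}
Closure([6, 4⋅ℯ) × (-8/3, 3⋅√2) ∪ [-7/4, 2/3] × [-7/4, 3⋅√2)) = ({6, 4⋅ℯ} × [-8/3, 3⋅√2]) ∪ ([-7/4, 2/3] × [-7/4, 3⋅√2]) ∪ ([6, 4⋅ℯ] × {-8/3, 3⋅√2}) ∪ ([6, 4⋅ℯ) × (-8/3, 3⋅√2))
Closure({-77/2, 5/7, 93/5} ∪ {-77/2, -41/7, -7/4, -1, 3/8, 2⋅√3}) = {-77/2, -41/7, -7/4, -1, 3/8, 5/7, 93/5, 2⋅√3}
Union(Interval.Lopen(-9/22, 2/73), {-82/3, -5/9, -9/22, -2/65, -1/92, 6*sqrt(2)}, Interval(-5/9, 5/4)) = Union({-82/3, 6*sqrt(2)}, Interval(-5/9, 5/4))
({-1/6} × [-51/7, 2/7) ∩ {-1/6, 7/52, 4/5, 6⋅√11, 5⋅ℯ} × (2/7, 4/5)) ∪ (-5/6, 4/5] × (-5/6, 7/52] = (-5/6, 4/5] × (-5/6, 7/52]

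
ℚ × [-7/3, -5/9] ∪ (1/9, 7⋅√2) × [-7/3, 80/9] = (ℚ × [-7/3, -5/9]) ∪ ((1/9, 7⋅√2) × [-7/3, 80/9])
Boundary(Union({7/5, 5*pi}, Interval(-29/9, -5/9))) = {-29/9, -5/9, 7/5, 5*pi}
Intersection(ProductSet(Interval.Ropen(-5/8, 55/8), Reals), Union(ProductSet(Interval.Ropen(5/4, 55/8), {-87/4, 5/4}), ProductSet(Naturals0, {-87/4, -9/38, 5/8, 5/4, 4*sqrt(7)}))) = Union(ProductSet(Interval.Ropen(5/4, 55/8), {-87/4, 5/4}), ProductSet(Range(0, 7, 1), {-87/4, -9/38, 5/8, 5/4, 4*sqrt(7)}))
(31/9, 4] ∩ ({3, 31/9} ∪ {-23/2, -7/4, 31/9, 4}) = {4}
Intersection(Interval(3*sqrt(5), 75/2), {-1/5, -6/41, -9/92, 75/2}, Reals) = {75/2}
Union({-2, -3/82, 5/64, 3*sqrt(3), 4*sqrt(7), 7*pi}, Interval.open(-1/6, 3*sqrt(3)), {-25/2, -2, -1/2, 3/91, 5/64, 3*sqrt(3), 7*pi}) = Union({-25/2, -2, -1/2, 4*sqrt(7), 7*pi}, Interval.Lopen(-1/6, 3*sqrt(3)))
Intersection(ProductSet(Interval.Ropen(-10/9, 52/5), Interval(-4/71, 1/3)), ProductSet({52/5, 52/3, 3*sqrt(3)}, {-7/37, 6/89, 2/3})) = ProductSet({3*sqrt(3)}, {6/89})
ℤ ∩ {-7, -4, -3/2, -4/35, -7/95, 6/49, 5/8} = {-7, -4}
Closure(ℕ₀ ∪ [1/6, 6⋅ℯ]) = ℕ₀ ∪ [1/6, 6⋅ℯ] ∪ (ℕ₀ \ (1/6, 6⋅ℯ))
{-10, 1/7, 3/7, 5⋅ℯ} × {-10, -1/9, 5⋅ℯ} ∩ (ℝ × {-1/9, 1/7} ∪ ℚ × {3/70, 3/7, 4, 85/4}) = {-10, 1/7, 3/7, 5⋅ℯ} × {-1/9}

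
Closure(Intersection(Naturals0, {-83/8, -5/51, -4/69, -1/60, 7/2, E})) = EmptySet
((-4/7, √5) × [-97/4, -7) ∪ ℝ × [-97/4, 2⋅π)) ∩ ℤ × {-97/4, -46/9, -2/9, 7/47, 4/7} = ℤ × {-97/4, -46/9, -2/9, 7/47, 4/7}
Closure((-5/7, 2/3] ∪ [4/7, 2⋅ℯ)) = [-5/7, 2⋅ℯ]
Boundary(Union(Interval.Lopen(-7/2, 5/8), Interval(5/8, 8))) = {-7/2, 8}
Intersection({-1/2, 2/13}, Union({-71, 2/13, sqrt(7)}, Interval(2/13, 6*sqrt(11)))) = {2/13}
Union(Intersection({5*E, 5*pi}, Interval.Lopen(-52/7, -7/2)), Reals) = Reals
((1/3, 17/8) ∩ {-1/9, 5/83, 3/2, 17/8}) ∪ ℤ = ℤ ∪ {3/2}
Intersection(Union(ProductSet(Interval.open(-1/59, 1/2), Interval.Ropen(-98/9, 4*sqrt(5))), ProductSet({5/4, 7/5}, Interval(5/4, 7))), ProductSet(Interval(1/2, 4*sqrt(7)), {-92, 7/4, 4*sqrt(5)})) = ProductSet({5/4, 7/5}, {7/4})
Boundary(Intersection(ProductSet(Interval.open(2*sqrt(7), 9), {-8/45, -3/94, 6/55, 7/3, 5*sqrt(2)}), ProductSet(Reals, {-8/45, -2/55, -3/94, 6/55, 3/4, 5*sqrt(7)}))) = ProductSet(Interval(2*sqrt(7), 9), {-8/45, -3/94, 6/55})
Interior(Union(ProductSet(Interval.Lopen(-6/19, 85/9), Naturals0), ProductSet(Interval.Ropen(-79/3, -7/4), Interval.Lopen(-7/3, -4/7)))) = ProductSet(Interval.open(-79/3, -7/4), Union(Complement(Interval.open(-7/3, -4/7), Naturals0), Interval.open(-7/3, -4/7)))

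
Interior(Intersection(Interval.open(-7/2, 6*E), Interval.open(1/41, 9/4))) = Interval.open(1/41, 9/4)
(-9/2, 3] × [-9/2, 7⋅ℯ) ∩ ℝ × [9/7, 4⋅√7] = (-9/2, 3] × [9/7, 4⋅√7]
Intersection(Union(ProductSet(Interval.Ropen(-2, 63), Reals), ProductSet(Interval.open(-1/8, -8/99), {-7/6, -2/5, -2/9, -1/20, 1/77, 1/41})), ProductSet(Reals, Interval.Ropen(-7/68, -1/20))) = ProductSet(Interval.Ropen(-2, 63), Interval.Ropen(-7/68, -1/20))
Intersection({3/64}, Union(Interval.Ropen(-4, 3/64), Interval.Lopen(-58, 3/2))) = {3/64}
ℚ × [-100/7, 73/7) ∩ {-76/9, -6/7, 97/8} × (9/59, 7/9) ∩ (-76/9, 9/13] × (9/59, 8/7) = {-6/7} × (9/59, 7/9)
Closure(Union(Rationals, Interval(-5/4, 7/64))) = Union(Interval(-oo, oo), Rationals)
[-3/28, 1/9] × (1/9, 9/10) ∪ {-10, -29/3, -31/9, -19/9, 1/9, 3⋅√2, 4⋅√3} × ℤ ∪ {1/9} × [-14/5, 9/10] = ({1/9} × [-14/5, 9/10]) ∪ ([-3/28, 1/9] × (1/9, 9/10)) ∪ ({-10, -29/3, -31/9, -19/9, 1/9, 3⋅√2, 4⋅√3} × ℤ)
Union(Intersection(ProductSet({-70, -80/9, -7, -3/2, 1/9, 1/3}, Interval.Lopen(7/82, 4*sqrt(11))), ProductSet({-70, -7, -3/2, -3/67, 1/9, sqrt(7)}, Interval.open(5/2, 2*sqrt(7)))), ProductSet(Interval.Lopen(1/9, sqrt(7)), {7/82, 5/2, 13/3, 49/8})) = Union(ProductSet({-70, -7, -3/2, 1/9}, Interval.open(5/2, 2*sqrt(7))), ProductSet(Interval.Lopen(1/9, sqrt(7)), {7/82, 5/2, 13/3, 49/8}))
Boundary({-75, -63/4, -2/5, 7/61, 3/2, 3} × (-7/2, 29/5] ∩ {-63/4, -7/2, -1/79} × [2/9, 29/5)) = {-63/4} × [2/9, 29/5]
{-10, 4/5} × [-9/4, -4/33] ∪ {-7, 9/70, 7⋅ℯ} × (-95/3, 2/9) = ({-10, 4/5} × [-9/4, -4/33]) ∪ ({-7, 9/70, 7⋅ℯ} × (-95/3, 2/9))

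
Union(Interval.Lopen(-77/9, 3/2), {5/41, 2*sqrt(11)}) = Union({2*sqrt(11)}, Interval.Lopen(-77/9, 3/2))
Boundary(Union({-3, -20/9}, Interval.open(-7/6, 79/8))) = {-3, -20/9, -7/6, 79/8}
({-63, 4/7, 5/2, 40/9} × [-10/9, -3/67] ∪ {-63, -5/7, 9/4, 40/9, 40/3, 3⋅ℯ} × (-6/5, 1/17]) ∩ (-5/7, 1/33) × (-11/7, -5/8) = ∅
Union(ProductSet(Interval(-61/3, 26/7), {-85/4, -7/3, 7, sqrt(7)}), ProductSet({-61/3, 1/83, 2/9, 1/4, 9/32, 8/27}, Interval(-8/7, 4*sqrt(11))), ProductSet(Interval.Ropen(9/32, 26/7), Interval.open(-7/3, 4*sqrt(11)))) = Union(ProductSet({-61/3, 1/83, 2/9, 1/4, 9/32, 8/27}, Interval(-8/7, 4*sqrt(11))), ProductSet(Interval(-61/3, 26/7), {-85/4, -7/3, 7, sqrt(7)}), ProductSet(Interval.Ropen(9/32, 26/7), Interval.open(-7/3, 4*sqrt(11))))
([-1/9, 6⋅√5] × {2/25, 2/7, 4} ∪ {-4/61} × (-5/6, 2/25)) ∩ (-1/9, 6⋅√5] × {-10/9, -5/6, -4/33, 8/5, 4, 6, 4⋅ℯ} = ({-4/61} × {-4/33}) ∪ ((-1/9, 6⋅√5] × {4})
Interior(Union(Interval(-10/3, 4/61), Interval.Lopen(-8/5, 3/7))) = Interval.open(-10/3, 3/7)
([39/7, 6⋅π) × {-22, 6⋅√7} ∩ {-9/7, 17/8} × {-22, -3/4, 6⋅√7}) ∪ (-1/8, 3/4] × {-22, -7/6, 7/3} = (-1/8, 3/4] × {-22, -7/6, 7/3}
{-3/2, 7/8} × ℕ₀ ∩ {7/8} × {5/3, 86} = {7/8} × {86}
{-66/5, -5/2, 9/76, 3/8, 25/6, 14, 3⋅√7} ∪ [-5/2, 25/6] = {-66/5, 14, 3⋅√7} ∪ [-5/2, 25/6]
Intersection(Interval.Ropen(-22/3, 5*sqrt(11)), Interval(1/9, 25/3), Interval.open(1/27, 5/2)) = Interval.Ropen(1/9, 5/2)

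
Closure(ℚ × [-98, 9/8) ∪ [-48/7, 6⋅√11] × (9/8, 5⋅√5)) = (ℝ × [-98, 9/8]) ∪ ([-48/7, 6⋅√11] × [9/8, 5⋅√5])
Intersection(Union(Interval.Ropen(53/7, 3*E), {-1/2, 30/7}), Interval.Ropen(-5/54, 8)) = Union({30/7}, Interval.Ropen(53/7, 8))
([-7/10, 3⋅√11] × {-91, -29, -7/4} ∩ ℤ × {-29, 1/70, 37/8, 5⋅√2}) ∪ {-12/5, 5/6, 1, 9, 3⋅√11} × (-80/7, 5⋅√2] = ({0, 1, …, 9} × {-29}) ∪ ({-12/5, 5/6, 1, 9, 3⋅√11} × (-80/7, 5⋅√2])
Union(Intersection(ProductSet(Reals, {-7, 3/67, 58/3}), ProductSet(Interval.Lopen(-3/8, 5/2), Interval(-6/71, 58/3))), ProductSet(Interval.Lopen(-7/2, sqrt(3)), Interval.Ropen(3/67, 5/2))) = Union(ProductSet(Interval.Lopen(-7/2, sqrt(3)), Interval.Ropen(3/67, 5/2)), ProductSet(Interval.Lopen(-3/8, 5/2), {3/67, 58/3}))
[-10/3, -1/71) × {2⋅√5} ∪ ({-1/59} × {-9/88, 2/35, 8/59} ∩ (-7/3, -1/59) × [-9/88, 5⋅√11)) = [-10/3, -1/71) × {2⋅√5}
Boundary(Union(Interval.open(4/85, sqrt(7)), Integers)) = Union(Complement(Integers, Interval.open(4/85, sqrt(7))), {4/85, sqrt(7)})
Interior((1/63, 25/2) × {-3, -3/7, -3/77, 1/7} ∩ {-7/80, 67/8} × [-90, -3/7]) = ∅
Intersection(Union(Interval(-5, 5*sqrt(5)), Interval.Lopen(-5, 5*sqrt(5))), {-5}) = {-5}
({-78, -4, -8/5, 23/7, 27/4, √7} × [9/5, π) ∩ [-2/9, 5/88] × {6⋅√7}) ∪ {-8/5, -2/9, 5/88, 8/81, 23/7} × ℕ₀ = {-8/5, -2/9, 5/88, 8/81, 23/7} × ℕ₀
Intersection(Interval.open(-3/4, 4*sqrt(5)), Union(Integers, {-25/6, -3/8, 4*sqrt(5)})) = Union({-3/8}, Range(0, 9, 1))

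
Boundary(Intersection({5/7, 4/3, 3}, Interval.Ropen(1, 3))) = {4/3}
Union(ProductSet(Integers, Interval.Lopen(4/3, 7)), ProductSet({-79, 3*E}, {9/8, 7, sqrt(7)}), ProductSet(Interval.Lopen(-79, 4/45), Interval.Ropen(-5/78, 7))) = Union(ProductSet({-79, 3*E}, {9/8, 7, sqrt(7)}), ProductSet(Integers, Interval.Lopen(4/3, 7)), ProductSet(Interval.Lopen(-79, 4/45), Interval.Ropen(-5/78, 7)))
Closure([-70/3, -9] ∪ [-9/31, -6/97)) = [-70/3, -9] ∪ [-9/31, -6/97]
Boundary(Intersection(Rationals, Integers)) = Integers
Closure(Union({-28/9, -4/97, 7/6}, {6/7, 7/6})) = {-28/9, -4/97, 6/7, 7/6}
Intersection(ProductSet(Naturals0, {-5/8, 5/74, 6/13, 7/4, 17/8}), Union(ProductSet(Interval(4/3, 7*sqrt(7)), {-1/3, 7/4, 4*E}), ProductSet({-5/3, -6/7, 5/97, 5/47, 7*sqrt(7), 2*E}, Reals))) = ProductSet(Range(2, 19, 1), {7/4})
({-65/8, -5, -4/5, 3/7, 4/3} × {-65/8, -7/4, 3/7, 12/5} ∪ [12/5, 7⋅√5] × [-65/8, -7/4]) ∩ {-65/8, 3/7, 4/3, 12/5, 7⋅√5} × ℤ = {12/5, 7⋅√5} × {-8, -7, …, -2}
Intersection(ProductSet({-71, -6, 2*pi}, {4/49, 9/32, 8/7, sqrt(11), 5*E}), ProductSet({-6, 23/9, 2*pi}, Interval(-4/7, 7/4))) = ProductSet({-6, 2*pi}, {4/49, 9/32, 8/7})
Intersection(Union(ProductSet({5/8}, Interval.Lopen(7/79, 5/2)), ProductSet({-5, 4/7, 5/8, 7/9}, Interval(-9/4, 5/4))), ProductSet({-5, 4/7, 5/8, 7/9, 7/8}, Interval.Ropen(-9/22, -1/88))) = ProductSet({-5, 4/7, 5/8, 7/9}, Interval.Ropen(-9/22, -1/88))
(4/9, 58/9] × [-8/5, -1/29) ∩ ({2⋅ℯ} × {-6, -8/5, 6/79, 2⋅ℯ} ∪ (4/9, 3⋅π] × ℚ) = (4/9, 58/9] × (ℚ ∩ [-8/5, -1/29))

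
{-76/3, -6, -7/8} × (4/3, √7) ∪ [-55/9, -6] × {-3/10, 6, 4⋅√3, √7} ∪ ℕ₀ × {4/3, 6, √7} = (ℕ₀ × {4/3, 6, √7}) ∪ ({-76/3, -6, -7/8} × (4/3, √7)) ∪ ([-55/9, -6] × {-3/10, 6, 4⋅√3, √7})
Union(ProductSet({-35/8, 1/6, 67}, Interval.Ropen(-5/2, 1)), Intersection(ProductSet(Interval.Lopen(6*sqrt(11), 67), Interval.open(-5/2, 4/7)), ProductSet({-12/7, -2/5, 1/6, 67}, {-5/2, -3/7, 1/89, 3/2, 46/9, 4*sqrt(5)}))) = ProductSet({-35/8, 1/6, 67}, Interval.Ropen(-5/2, 1))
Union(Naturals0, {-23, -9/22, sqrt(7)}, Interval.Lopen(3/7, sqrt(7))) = Union({-23, -9/22}, Interval.Lopen(3/7, sqrt(7)), Naturals0)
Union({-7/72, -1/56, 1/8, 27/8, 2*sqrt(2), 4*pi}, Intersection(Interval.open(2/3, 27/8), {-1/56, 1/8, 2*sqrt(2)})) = {-7/72, -1/56, 1/8, 27/8, 2*sqrt(2), 4*pi}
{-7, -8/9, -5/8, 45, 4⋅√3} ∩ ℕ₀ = {45}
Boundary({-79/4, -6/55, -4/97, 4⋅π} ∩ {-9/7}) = ∅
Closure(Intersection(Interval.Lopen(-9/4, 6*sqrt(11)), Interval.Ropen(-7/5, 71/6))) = Interval(-7/5, 71/6)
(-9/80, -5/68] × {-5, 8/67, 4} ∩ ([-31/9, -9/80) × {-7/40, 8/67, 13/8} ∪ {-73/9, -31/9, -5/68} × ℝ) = {-5/68} × {-5, 8/67, 4}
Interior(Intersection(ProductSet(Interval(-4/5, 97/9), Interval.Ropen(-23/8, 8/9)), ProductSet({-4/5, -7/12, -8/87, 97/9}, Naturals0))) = EmptySet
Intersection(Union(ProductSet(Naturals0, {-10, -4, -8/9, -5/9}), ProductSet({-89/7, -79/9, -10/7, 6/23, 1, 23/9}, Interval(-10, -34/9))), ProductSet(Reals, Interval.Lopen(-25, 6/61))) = Union(ProductSet({-89/7, -79/9, -10/7, 6/23, 1, 23/9}, Interval(-10, -34/9)), ProductSet(Naturals0, {-10, -4, -8/9, -5/9}))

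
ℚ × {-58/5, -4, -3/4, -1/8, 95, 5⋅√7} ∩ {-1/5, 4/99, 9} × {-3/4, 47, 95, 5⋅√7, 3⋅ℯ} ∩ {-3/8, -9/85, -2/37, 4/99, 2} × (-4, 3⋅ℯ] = {4/99} × {-3/4}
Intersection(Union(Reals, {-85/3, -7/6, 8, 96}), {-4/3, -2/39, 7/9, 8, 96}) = {-4/3, -2/39, 7/9, 8, 96}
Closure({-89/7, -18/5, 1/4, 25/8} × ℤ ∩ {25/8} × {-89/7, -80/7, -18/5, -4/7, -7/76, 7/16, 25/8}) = ∅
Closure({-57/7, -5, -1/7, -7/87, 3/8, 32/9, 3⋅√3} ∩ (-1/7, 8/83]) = {-7/87}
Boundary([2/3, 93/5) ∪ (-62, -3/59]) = {-62, -3/59, 2/3, 93/5}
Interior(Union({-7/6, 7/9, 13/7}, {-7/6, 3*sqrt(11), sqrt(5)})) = EmptySet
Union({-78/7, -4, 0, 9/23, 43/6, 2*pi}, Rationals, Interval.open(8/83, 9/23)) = Union({2*pi}, Interval(8/83, 9/23), Rationals)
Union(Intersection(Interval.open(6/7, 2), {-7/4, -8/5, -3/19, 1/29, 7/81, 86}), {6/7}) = {6/7}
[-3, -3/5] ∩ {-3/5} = {-3/5}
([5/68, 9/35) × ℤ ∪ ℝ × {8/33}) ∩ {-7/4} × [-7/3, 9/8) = {-7/4} × {8/33}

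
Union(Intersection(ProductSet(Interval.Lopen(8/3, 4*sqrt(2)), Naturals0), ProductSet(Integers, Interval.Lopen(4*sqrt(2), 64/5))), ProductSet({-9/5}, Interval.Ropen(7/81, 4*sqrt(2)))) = Union(ProductSet({-9/5}, Interval.Ropen(7/81, 4*sqrt(2))), ProductSet(Range(3, 6, 1), Range(6, 13, 1)))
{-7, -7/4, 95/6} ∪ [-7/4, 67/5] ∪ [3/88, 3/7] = {-7, 95/6} ∪ [-7/4, 67/5]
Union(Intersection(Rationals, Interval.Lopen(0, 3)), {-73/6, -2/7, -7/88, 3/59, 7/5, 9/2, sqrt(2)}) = Union({-73/6, -2/7, -7/88, 9/2, sqrt(2)}, Intersection(Interval.Lopen(0, 3), Rationals))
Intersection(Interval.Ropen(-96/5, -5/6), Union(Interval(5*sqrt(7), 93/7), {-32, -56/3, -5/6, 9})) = {-56/3}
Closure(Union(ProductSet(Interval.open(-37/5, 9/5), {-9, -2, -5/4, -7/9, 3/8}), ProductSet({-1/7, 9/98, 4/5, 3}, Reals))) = Union(ProductSet({-1/7, 9/98, 4/5, 3}, Reals), ProductSet(Interval(-37/5, 9/5), {-9, -2, -5/4, -7/9, 3/8}))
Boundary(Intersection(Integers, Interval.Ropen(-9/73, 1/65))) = Range(0, 1, 1)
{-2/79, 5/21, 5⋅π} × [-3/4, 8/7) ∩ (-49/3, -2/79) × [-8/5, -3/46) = ∅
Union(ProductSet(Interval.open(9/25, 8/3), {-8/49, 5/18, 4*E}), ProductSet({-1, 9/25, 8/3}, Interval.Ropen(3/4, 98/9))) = Union(ProductSet({-1, 9/25, 8/3}, Interval.Ropen(3/4, 98/9)), ProductSet(Interval.open(9/25, 8/3), {-8/49, 5/18, 4*E}))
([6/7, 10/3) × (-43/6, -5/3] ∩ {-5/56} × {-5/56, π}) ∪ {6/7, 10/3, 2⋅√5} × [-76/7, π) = {6/7, 10/3, 2⋅√5} × [-76/7, π)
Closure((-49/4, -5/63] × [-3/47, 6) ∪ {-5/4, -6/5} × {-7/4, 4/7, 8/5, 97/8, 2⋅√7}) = ({-49/4, -5/63} × [-3/47, 6]) ∪ ([-49/4, -5/63] × {-3/47, 6}) ∪ ((-49/4, -5/63] × [-3/47, 6)) ∪ ({-5/4, -6/5} × {-7/4, 4/7, 8/5, 97/8, 2⋅√7})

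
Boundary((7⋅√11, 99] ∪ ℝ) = ∅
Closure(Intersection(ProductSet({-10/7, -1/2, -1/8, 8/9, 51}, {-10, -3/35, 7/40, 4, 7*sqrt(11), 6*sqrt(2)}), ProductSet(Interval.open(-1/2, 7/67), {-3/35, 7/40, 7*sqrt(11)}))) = ProductSet({-1/8}, {-3/35, 7/40, 7*sqrt(11)})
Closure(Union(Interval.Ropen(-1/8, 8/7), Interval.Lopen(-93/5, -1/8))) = Interval(-93/5, 8/7)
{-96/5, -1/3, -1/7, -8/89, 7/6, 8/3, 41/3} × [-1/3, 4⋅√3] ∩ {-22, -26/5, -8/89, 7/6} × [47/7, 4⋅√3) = {-8/89, 7/6} × [47/7, 4⋅√3)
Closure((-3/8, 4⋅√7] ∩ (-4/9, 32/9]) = [-3/8, 32/9]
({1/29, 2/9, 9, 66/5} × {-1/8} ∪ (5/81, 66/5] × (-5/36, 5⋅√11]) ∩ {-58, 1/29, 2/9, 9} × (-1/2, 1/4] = ({1/29, 2/9, 9} × {-1/8}) ∪ ({2/9, 9} × (-5/36, 1/4])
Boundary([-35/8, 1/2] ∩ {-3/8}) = {-3/8}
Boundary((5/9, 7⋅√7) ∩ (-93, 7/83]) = ∅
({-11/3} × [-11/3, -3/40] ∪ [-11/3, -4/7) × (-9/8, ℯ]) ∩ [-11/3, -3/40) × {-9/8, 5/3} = ({-11/3} × {-9/8}) ∪ ([-11/3, -4/7) × {5/3})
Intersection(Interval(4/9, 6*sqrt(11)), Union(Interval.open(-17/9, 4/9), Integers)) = Range(1, 20, 1)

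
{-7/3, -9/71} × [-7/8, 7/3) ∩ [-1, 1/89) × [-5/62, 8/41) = {-9/71} × [-5/62, 8/41)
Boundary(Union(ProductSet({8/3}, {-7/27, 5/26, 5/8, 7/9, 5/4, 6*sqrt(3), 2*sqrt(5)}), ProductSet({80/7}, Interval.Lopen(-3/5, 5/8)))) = Union(ProductSet({8/3}, {-7/27, 5/26, 5/8, 7/9, 5/4, 6*sqrt(3), 2*sqrt(5)}), ProductSet({80/7}, Interval(-3/5, 5/8)))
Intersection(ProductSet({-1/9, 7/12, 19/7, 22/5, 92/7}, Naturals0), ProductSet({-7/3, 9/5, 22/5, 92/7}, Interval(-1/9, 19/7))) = ProductSet({22/5, 92/7}, Range(0, 3, 1))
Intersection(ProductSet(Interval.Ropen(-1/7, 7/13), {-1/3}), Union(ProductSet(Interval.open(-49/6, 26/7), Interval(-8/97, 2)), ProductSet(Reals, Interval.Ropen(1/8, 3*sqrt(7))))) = EmptySet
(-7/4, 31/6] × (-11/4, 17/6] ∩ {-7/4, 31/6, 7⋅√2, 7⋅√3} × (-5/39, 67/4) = {31/6} × (-5/39, 17/6]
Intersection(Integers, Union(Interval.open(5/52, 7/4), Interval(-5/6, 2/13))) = Range(0, 2, 1)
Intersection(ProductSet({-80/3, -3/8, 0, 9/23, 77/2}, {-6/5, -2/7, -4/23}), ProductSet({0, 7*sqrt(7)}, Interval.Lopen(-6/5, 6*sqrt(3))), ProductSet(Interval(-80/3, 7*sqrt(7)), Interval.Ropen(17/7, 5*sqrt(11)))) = EmptySet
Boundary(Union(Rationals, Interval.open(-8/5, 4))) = Union(Interval(-oo, -8/5), Interval(4, oo))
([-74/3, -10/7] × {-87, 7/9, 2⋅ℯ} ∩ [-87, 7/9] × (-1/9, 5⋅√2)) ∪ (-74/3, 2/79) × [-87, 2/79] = ([-74/3, -10/7] × {7/9, 2⋅ℯ}) ∪ ((-74/3, 2/79) × [-87, 2/79])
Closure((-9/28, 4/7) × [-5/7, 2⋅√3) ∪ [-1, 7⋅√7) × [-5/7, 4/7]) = ([-9/28, 4/7] × {-5/7, 2⋅√3}) ∪ ([-1, 7⋅√7] × [-5/7, 4/7]) ∪ ((-9/28, 4/7) × [-5/7, 2⋅√3)) ∪ ({-9/28, 4/7} × ({-5/7} ∪ [4/7, 2⋅√3]))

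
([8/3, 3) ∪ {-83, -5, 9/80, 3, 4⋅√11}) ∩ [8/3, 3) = [8/3, 3)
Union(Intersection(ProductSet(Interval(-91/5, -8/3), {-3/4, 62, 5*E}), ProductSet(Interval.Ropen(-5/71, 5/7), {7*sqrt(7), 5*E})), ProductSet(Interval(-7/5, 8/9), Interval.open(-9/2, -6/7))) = ProductSet(Interval(-7/5, 8/9), Interval.open(-9/2, -6/7))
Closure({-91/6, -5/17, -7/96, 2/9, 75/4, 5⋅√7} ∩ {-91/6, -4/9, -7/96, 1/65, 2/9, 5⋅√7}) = {-91/6, -7/96, 2/9, 5⋅√7}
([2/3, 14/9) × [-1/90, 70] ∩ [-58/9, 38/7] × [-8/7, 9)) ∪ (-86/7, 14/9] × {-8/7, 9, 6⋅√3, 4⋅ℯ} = ([2/3, 14/9) × [-1/90, 9)) ∪ ((-86/7, 14/9] × {-8/7, 9, 6⋅√3, 4⋅ℯ})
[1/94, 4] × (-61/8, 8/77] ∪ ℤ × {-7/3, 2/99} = (ℤ × {-7/3, 2/99}) ∪ ([1/94, 4] × (-61/8, 8/77])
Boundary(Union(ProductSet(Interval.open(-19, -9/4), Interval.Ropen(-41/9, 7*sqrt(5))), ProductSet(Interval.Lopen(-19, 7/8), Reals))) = ProductSet({-19, 7/8}, Reals)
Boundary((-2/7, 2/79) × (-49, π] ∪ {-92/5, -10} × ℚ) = ({-92/5, -10} × ℝ) ∪ ({-2/7, 2/79} × [-49, π]) ∪ ([-2/7, 2/79] × {-49, π})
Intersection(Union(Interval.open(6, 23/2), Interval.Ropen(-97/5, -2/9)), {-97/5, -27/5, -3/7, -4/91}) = {-97/5, -27/5, -3/7}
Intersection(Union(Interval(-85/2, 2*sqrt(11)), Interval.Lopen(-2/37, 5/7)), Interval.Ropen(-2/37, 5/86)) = Interval.Ropen(-2/37, 5/86)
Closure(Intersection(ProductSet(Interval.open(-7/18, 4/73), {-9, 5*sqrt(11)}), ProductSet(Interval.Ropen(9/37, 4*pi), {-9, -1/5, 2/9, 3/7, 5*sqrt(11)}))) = EmptySet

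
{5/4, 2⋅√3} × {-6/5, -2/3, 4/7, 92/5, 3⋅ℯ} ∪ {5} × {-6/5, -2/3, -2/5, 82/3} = ({5} × {-6/5, -2/3, -2/5, 82/3}) ∪ ({5/4, 2⋅√3} × {-6/5, -2/3, 4/7, 92/5, 3⋅ℯ})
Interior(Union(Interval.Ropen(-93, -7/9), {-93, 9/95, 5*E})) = Interval.open(-93, -7/9)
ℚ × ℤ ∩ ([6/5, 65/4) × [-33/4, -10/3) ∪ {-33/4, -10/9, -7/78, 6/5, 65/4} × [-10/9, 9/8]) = ({-33/4, -10/9, -7/78, 6/5, 65/4} × {-1, 0, 1}) ∪ ((ℚ ∩ [6/5, 65/4)) × {-8, -7, …, -4})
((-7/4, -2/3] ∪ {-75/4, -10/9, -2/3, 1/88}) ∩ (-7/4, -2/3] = (-7/4, -2/3]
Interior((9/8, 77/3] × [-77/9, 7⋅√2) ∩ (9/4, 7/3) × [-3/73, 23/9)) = (9/4, 7/3) × (-3/73, 23/9)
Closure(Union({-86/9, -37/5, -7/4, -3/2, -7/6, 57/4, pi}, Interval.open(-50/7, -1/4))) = Union({-86/9, -37/5, 57/4, pi}, Interval(-50/7, -1/4))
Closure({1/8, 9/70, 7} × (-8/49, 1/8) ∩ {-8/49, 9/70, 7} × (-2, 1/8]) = {9/70, 7} × [-8/49, 1/8]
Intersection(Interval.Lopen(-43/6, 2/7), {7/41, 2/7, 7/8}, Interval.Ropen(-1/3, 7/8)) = {7/41, 2/7}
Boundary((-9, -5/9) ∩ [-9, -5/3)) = {-9, -5/3}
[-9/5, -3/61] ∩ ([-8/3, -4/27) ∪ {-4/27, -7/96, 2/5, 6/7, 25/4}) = [-9/5, -4/27] ∪ {-7/96}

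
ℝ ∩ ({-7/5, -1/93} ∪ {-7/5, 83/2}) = {-7/5, -1/93, 83/2}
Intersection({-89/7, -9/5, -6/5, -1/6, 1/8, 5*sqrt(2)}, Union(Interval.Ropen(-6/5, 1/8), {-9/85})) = {-6/5, -1/6}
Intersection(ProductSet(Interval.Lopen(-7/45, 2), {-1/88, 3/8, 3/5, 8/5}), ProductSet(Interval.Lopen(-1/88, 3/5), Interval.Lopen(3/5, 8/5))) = ProductSet(Interval.Lopen(-1/88, 3/5), {8/5})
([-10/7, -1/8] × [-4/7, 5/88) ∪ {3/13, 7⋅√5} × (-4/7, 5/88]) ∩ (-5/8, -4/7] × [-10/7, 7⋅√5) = (-5/8, -4/7] × [-4/7, 5/88)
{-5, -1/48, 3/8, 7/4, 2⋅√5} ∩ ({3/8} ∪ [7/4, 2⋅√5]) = {3/8, 7/4, 2⋅√5}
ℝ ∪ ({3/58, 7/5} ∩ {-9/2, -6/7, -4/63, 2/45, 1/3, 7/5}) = ℝ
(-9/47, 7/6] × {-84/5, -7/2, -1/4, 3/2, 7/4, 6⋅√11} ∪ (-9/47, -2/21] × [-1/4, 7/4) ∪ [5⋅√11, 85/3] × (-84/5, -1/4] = ((-9/47, -2/21] × [-1/4, 7/4)) ∪ ([5⋅√11, 85/3] × (-84/5, -1/4]) ∪ ((-9/47, 7/6] × {-84/5, -7/2, -1/4, 3/2, 7/4, 6⋅√11})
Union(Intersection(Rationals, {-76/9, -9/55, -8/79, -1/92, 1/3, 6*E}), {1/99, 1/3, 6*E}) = {-76/9, -9/55, -8/79, -1/92, 1/99, 1/3, 6*E}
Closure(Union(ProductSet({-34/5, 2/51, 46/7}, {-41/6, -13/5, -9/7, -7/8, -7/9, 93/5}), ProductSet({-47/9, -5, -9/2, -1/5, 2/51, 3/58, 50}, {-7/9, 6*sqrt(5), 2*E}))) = Union(ProductSet({-34/5, 2/51, 46/7}, {-41/6, -13/5, -9/7, -7/8, -7/9, 93/5}), ProductSet({-47/9, -5, -9/2, -1/5, 2/51, 3/58, 50}, {-7/9, 6*sqrt(5), 2*E}))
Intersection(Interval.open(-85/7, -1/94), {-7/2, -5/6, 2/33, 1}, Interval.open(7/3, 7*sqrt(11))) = EmptySet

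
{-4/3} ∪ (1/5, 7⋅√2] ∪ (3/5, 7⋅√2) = {-4/3} ∪ (1/5, 7⋅√2]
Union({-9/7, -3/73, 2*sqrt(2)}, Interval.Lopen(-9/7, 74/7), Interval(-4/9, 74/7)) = Interval(-9/7, 74/7)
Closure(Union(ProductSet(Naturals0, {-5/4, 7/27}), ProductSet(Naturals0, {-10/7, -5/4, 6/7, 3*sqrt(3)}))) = ProductSet(Naturals0, {-10/7, -5/4, 7/27, 6/7, 3*sqrt(3)})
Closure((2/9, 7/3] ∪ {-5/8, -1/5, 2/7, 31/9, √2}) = {-5/8, -1/5, 31/9} ∪ [2/9, 7/3]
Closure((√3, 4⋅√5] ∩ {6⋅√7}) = ∅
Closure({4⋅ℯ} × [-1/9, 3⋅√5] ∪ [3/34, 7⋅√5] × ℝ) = [3/34, 7⋅√5] × ℝ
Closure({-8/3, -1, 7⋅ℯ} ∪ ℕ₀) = {-8/3, -1, 7⋅ℯ} ∪ ℕ₀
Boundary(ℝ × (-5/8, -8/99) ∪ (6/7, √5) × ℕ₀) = (ℝ × {-5/8, -8/99}) ∪ ([6/7, √5] × (ℕ₀ \ (-5/8, -8/99)))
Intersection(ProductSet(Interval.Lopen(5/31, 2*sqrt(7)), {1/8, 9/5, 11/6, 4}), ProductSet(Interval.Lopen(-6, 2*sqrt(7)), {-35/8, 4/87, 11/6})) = ProductSet(Interval.Lopen(5/31, 2*sqrt(7)), {11/6})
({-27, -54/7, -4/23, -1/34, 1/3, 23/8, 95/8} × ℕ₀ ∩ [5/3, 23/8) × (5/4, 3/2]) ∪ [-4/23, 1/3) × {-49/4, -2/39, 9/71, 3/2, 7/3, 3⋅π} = [-4/23, 1/3) × {-49/4, -2/39, 9/71, 3/2, 7/3, 3⋅π}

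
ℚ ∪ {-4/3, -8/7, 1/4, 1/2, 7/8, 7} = ℚ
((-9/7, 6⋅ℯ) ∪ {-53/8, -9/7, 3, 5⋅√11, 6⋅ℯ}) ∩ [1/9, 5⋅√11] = [1/9, 6⋅ℯ] ∪ {5⋅√11}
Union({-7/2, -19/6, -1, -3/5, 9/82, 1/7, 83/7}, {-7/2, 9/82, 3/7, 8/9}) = {-7/2, -19/6, -1, -3/5, 9/82, 1/7, 3/7, 8/9, 83/7}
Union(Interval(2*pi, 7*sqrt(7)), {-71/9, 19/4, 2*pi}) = Union({-71/9, 19/4}, Interval(2*pi, 7*sqrt(7)))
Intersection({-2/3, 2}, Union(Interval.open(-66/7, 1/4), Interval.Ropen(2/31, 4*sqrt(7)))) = {-2/3, 2}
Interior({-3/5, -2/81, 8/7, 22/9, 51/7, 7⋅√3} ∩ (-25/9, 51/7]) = ∅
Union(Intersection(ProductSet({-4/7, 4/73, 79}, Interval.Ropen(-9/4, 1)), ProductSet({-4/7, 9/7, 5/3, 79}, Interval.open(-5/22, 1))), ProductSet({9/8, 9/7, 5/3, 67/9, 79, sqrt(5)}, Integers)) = Union(ProductSet({-4/7, 79}, Interval.open(-5/22, 1)), ProductSet({9/8, 9/7, 5/3, 67/9, 79, sqrt(5)}, Integers))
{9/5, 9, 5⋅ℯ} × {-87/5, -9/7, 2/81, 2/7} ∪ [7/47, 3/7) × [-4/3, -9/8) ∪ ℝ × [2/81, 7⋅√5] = ([7/47, 3/7) × [-4/3, -9/8)) ∪ (ℝ × [2/81, 7⋅√5]) ∪ ({9/5, 9, 5⋅ℯ} × {-87/5, -9/7, 2/81, 2/7})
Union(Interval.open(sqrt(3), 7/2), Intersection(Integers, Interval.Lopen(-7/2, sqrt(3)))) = Union(Interval.open(sqrt(3), 7/2), Range(-3, 2, 1))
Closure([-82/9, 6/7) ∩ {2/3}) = {2/3}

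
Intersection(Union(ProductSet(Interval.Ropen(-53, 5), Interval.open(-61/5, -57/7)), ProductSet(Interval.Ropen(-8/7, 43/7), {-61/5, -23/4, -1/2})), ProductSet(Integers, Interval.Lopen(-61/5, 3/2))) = Union(ProductSet(Range(-53, 5, 1), Interval.open(-61/5, -57/7)), ProductSet(Range(-1, 7, 1), {-23/4, -1/2}))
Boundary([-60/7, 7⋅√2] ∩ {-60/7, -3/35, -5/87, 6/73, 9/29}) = {-60/7, -3/35, -5/87, 6/73, 9/29}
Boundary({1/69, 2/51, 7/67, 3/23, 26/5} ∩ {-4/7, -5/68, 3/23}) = {3/23}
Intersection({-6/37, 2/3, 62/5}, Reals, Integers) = EmptySet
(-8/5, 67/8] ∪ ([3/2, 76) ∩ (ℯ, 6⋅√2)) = (-8/5, 6⋅√2)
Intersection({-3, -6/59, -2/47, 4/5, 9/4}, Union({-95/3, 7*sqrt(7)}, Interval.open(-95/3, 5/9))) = {-3, -6/59, -2/47}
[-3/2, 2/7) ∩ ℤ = {-1, 0}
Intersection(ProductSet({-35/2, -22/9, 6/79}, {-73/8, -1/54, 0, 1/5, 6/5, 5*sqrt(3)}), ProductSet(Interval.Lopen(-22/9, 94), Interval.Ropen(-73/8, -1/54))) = ProductSet({6/79}, {-73/8})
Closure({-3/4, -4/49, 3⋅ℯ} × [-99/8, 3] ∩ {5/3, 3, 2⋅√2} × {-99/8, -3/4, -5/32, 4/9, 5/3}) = ∅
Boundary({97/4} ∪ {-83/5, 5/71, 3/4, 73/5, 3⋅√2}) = {-83/5, 5/71, 3/4, 73/5, 97/4, 3⋅√2}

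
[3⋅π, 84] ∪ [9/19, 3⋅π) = [9/19, 84]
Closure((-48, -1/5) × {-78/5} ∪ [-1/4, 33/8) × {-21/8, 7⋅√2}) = ([-48, -1/5] × {-78/5}) ∪ ([-1/4, 33/8] × {-21/8, 7⋅√2})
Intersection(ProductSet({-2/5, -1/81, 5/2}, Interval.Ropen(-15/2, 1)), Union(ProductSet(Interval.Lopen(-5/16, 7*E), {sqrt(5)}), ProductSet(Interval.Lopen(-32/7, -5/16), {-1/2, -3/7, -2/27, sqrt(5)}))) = ProductSet({-2/5}, {-1/2, -3/7, -2/27})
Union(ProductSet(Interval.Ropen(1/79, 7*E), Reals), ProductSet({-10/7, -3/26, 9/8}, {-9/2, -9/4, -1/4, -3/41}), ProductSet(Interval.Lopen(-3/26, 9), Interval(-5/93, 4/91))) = Union(ProductSet({-10/7, -3/26, 9/8}, {-9/2, -9/4, -1/4, -3/41}), ProductSet(Interval.Lopen(-3/26, 9), Interval(-5/93, 4/91)), ProductSet(Interval.Ropen(1/79, 7*E), Reals))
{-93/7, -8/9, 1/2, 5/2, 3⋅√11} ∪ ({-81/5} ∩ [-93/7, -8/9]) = {-93/7, -8/9, 1/2, 5/2, 3⋅√11}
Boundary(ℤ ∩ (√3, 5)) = {2, 3, 4}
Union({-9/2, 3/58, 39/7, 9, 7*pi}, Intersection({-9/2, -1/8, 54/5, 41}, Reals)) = {-9/2, -1/8, 3/58, 39/7, 9, 54/5, 41, 7*pi}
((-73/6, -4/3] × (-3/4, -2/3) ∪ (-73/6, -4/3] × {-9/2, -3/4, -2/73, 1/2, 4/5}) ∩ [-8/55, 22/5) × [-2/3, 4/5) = ∅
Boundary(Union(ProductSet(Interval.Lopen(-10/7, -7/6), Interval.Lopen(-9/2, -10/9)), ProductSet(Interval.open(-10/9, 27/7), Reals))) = Union(ProductSet({-10/7, -7/6}, Interval(-9/2, -10/9)), ProductSet({-10/9, 27/7}, Reals), ProductSet(Interval(-10/7, -7/6), {-9/2, -10/9}))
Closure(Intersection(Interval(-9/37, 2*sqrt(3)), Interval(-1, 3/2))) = Interval(-9/37, 3/2)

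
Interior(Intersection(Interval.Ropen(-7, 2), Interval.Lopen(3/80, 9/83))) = Interval.open(3/80, 9/83)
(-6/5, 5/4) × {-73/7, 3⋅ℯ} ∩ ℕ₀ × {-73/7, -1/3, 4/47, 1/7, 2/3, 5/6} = {0, 1} × {-73/7}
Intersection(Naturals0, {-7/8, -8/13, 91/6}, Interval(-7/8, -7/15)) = EmptySet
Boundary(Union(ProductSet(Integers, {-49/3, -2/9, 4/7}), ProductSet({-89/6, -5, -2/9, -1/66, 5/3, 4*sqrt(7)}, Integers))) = Union(ProductSet({-89/6, -5, -2/9, -1/66, 5/3, 4*sqrt(7)}, Integers), ProductSet(Integers, {-49/3, -2/9, 4/7}))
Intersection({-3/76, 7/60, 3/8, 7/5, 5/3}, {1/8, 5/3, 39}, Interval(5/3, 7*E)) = {5/3}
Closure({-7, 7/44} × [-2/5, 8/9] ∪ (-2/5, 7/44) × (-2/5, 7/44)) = ({-7, 7/44} × [-2/5, 8/9]) ∪ ({-2/5, 7/44} × [-2/5, 7/44]) ∪ ([-2/5, 7/44] × {-2/5, 7/44}) ∪ ((-2/5, 7/44) × (-2/5, 7/44))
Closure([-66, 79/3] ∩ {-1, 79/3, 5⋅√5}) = {-1, 79/3, 5⋅√5}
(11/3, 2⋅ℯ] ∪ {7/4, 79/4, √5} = {7/4, 79/4, √5} ∪ (11/3, 2⋅ℯ]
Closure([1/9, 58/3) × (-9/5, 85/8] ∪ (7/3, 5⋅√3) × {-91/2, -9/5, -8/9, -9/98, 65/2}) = ({1/9, 58/3} × [-9/5, 85/8]) ∪ ([1/9, 58/3] × {-9/5, 85/8}) ∪ ([1/9, 58/3) × (-9/5, 85/8]) ∪ ([7/3, 5⋅√3] × {-91/2, -9/5, 65/2}) ∪ ((7/3, 5⋅√3) × {-91/2, -9/5, -8/9, -9/98, 65/2})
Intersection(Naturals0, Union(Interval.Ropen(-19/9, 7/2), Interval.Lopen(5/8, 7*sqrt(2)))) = Range(0, 10, 1)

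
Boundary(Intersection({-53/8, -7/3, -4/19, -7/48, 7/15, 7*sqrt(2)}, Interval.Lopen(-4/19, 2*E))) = {-7/48, 7/15}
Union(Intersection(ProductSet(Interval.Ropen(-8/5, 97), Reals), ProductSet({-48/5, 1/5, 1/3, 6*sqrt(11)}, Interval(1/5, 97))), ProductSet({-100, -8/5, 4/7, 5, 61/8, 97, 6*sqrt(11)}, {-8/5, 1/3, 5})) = Union(ProductSet({1/5, 1/3, 6*sqrt(11)}, Interval(1/5, 97)), ProductSet({-100, -8/5, 4/7, 5, 61/8, 97, 6*sqrt(11)}, {-8/5, 1/3, 5}))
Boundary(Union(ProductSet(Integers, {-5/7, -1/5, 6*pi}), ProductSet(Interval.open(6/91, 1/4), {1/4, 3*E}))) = Union(ProductSet(Integers, {-5/7, -1/5, 6*pi}), ProductSet(Interval(6/91, 1/4), {1/4, 3*E}))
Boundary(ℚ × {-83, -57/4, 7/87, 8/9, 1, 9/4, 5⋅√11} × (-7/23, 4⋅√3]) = ℝ × {-83, -57/4, 7/87, 8/9, 1, 9/4, 5⋅√11} × [-7/23, 4⋅√3]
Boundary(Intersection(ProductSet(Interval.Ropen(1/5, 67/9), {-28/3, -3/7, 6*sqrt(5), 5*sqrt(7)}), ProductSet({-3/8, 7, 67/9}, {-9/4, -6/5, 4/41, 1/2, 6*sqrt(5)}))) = ProductSet({7}, {6*sqrt(5)})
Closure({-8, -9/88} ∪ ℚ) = ℝ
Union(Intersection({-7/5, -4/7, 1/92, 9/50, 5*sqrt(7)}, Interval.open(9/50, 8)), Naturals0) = Naturals0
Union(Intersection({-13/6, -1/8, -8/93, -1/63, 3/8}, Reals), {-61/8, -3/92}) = {-61/8, -13/6, -1/8, -8/93, -3/92, -1/63, 3/8}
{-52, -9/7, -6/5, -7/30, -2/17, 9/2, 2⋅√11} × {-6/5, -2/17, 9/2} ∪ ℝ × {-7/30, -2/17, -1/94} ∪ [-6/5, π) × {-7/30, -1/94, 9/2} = (ℝ × {-7/30, -2/17, -1/94}) ∪ ([-6/5, π) × {-7/30, -1/94, 9/2}) ∪ ({-52, -9/7, -6/5, -7/30, -2/17, 9/2, 2⋅√11} × {-6/5, -2/17, 9/2})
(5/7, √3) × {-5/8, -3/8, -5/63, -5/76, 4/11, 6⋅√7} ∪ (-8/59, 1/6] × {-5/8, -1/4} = ((-8/59, 1/6] × {-5/8, -1/4}) ∪ ((5/7, √3) × {-5/8, -3/8, -5/63, -5/76, 4/11, 6⋅√7})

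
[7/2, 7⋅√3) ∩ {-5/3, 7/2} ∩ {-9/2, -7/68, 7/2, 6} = {7/2}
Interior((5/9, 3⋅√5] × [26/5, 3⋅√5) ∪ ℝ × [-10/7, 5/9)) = ((-∞, ∞) × (-10/7, 5/9)) ∪ ((5/9, 3⋅√5) × (26/5, 3⋅√5))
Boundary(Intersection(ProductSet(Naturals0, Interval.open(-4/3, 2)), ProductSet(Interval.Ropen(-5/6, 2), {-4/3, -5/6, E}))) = ProductSet(Range(0, 2, 1), {-5/6})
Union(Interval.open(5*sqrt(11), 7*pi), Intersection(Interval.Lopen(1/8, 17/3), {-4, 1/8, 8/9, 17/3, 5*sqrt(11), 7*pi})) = Union({8/9, 17/3}, Interval.open(5*sqrt(11), 7*pi))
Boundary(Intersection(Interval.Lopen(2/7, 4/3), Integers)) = Range(1, 2, 1)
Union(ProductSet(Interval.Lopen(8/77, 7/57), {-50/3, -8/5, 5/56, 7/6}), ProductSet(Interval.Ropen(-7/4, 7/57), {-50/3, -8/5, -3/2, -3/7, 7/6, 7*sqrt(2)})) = Union(ProductSet(Interval.Ropen(-7/4, 7/57), {-50/3, -8/5, -3/2, -3/7, 7/6, 7*sqrt(2)}), ProductSet(Interval.Lopen(8/77, 7/57), {-50/3, -8/5, 5/56, 7/6}))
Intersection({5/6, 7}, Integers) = {7}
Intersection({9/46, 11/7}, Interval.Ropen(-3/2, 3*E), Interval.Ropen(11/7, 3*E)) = {11/7}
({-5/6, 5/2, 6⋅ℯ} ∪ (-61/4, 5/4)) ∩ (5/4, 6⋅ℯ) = {5/2}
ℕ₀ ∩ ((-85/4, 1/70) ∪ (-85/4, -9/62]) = {0}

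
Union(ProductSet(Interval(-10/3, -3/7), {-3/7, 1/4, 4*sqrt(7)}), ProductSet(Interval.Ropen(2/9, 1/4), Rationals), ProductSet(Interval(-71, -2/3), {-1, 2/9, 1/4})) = Union(ProductSet(Interval(-71, -2/3), {-1, 2/9, 1/4}), ProductSet(Interval(-10/3, -3/7), {-3/7, 1/4, 4*sqrt(7)}), ProductSet(Interval.Ropen(2/9, 1/4), Rationals))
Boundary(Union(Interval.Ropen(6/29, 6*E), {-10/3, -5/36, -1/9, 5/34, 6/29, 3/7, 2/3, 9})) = {-10/3, -5/36, -1/9, 5/34, 6/29, 6*E}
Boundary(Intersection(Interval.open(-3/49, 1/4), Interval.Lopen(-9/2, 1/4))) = {-3/49, 1/4}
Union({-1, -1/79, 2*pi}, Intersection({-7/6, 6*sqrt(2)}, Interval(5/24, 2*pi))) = {-1, -1/79, 2*pi}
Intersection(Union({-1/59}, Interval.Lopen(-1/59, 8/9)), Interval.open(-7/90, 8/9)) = Interval.Ropen(-1/59, 8/9)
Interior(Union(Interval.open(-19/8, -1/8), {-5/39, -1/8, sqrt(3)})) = Interval.open(-19/8, -1/8)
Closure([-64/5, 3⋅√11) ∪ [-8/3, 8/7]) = [-64/5, 3⋅√11]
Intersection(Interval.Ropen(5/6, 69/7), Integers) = Range(1, 10, 1)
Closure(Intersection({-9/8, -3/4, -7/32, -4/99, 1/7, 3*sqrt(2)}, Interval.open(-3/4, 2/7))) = {-7/32, -4/99, 1/7}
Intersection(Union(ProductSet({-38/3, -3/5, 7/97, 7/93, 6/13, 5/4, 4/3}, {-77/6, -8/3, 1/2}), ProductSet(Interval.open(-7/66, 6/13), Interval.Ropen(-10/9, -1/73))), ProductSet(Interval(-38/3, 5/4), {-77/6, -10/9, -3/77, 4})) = Union(ProductSet({-38/3, -3/5, 7/97, 7/93, 6/13, 5/4}, {-77/6}), ProductSet(Interval.open(-7/66, 6/13), {-10/9, -3/77}))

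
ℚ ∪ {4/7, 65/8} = ℚ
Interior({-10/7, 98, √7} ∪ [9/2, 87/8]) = (9/2, 87/8)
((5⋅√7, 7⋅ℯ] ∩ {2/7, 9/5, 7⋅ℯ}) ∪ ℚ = ℚ ∪ {7⋅ℯ}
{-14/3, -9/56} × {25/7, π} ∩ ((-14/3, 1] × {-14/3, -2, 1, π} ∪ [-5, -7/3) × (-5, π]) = {-14/3, -9/56} × {π}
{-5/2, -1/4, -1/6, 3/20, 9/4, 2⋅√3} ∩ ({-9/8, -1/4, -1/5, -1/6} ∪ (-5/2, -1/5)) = {-1/4, -1/6}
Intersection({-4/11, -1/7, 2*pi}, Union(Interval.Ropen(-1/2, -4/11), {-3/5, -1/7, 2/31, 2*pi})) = {-1/7, 2*pi}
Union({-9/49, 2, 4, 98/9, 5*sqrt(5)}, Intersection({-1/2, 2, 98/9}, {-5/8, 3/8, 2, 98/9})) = {-9/49, 2, 4, 98/9, 5*sqrt(5)}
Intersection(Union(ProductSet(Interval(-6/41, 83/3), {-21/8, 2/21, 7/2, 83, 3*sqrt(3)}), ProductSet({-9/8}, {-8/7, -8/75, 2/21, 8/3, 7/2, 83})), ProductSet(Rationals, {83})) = ProductSet(Union({-9/8}, Intersection(Interval(-6/41, 83/3), Rationals)), {83})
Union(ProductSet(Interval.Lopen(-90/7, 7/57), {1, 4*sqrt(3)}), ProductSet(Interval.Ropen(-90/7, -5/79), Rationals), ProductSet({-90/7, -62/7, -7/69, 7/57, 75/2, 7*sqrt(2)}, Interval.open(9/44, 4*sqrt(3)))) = Union(ProductSet({-90/7, -62/7, -7/69, 7/57, 75/2, 7*sqrt(2)}, Interval.open(9/44, 4*sqrt(3))), ProductSet(Interval.Ropen(-90/7, -5/79), Rationals), ProductSet(Interval.Lopen(-90/7, 7/57), {1, 4*sqrt(3)}))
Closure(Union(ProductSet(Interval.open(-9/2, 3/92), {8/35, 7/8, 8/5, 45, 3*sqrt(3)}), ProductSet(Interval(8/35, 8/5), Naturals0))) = Union(ProductSet(Interval(-9/2, 3/92), {8/35, 7/8, 8/5, 45, 3*sqrt(3)}), ProductSet(Interval(8/35, 8/5), Naturals0))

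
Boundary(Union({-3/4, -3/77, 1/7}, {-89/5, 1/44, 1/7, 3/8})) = {-89/5, -3/4, -3/77, 1/44, 1/7, 3/8}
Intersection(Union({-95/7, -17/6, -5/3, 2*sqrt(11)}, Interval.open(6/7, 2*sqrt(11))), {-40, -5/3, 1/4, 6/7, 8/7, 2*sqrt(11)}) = {-5/3, 8/7, 2*sqrt(11)}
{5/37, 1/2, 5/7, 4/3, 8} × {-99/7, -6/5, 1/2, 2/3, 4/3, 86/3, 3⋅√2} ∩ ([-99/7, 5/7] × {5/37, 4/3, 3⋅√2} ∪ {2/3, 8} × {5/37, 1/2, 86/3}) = ({8} × {1/2, 86/3}) ∪ ({5/37, 1/2, 5/7} × {4/3, 3⋅√2})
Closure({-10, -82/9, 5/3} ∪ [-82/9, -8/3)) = {-10, 5/3} ∪ [-82/9, -8/3]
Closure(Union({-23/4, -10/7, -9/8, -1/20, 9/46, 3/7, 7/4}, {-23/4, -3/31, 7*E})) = {-23/4, -10/7, -9/8, -3/31, -1/20, 9/46, 3/7, 7/4, 7*E}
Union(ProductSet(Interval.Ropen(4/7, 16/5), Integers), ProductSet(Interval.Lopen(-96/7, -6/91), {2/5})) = Union(ProductSet(Interval.Lopen(-96/7, -6/91), {2/5}), ProductSet(Interval.Ropen(4/7, 16/5), Integers))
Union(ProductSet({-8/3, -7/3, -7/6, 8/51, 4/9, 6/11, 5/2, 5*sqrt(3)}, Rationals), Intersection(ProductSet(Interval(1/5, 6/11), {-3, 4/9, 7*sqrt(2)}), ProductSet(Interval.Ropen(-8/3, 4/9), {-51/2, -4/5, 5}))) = ProductSet({-8/3, -7/3, -7/6, 8/51, 4/9, 6/11, 5/2, 5*sqrt(3)}, Rationals)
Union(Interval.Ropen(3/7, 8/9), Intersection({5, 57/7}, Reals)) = Union({5, 57/7}, Interval.Ropen(3/7, 8/9))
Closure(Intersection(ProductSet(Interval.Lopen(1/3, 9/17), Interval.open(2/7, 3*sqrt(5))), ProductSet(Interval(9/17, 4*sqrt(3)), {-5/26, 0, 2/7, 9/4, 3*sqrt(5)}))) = ProductSet({9/17}, {9/4})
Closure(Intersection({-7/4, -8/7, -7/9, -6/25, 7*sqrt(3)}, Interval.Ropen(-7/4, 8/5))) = {-7/4, -8/7, -7/9, -6/25}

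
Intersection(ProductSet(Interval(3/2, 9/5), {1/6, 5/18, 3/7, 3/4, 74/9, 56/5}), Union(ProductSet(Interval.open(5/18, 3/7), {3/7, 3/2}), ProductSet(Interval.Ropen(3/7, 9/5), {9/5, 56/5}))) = ProductSet(Interval.Ropen(3/2, 9/5), {56/5})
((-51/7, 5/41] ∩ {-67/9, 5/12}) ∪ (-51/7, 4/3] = (-51/7, 4/3]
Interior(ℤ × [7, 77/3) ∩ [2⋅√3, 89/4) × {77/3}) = ∅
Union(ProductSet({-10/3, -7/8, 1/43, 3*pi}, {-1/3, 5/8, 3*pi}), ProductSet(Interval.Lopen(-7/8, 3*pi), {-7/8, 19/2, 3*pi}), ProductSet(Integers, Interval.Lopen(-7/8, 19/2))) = Union(ProductSet({-10/3, -7/8, 1/43, 3*pi}, {-1/3, 5/8, 3*pi}), ProductSet(Integers, Interval.Lopen(-7/8, 19/2)), ProductSet(Interval.Lopen(-7/8, 3*pi), {-7/8, 19/2, 3*pi}))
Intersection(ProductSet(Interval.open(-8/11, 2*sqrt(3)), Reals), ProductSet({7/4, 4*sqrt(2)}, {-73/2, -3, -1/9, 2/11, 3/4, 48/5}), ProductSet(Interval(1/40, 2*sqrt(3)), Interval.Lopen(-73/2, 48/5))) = ProductSet({7/4}, {-3, -1/9, 2/11, 3/4, 48/5})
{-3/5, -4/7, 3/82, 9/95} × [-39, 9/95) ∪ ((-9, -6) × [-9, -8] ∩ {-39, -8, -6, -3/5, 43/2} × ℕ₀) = {-3/5, -4/7, 3/82, 9/95} × [-39, 9/95)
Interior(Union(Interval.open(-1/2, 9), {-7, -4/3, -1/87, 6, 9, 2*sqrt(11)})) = Interval.open(-1/2, 9)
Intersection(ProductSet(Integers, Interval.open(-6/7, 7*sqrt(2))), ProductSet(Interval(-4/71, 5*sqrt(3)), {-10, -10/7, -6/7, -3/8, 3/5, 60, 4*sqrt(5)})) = ProductSet(Range(0, 9, 1), {-3/8, 3/5, 4*sqrt(5)})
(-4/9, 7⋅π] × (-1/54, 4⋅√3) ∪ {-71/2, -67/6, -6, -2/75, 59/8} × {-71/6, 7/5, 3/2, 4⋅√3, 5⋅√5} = ((-4/9, 7⋅π] × (-1/54, 4⋅√3)) ∪ ({-71/2, -67/6, -6, -2/75, 59/8} × {-71/6, 7/5, 3/2, 4⋅√3, 5⋅√5})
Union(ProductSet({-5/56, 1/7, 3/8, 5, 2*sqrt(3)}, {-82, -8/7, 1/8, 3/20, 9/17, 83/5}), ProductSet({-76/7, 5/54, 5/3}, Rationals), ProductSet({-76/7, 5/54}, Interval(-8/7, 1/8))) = Union(ProductSet({-76/7, 5/54}, Interval(-8/7, 1/8)), ProductSet({-76/7, 5/54, 5/3}, Rationals), ProductSet({-5/56, 1/7, 3/8, 5, 2*sqrt(3)}, {-82, -8/7, 1/8, 3/20, 9/17, 83/5}))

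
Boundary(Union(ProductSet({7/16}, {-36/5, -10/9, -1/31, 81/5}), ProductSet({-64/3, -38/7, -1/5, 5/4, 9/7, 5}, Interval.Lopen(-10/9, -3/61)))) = Union(ProductSet({7/16}, {-36/5, -10/9, -1/31, 81/5}), ProductSet({-64/3, -38/7, -1/5, 5/4, 9/7, 5}, Interval(-10/9, -3/61)))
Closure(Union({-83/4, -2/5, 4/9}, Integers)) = Union({-83/4, -2/5, 4/9}, Integers)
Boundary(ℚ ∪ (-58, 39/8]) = (-∞, -58] ∪ [39/8, ∞)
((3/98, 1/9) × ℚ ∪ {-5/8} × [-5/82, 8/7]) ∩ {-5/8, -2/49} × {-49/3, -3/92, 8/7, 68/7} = {-5/8} × {-3/92, 8/7}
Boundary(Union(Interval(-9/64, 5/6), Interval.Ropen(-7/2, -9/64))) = {-7/2, 5/6}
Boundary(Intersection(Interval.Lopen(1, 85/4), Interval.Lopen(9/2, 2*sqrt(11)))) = {9/2, 2*sqrt(11)}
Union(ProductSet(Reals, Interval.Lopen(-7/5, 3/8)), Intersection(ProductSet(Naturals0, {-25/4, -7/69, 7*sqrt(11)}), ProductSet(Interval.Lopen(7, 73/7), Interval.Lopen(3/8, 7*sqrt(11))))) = Union(ProductSet(Range(8, 11, 1), {7*sqrt(11)}), ProductSet(Reals, Interval.Lopen(-7/5, 3/8)))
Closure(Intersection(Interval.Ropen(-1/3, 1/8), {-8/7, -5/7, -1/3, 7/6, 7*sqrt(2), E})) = {-1/3}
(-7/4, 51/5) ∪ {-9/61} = (-7/4, 51/5)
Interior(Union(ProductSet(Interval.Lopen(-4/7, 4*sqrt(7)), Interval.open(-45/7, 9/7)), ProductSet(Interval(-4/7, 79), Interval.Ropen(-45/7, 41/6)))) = ProductSet(Interval.open(-4/7, 79), Interval.open(-45/7, 41/6))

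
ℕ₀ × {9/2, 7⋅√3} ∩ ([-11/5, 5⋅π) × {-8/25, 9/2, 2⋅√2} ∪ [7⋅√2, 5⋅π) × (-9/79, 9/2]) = ({0, 1, …, 15} ∪ {10, 11, …, 15}) × {9/2}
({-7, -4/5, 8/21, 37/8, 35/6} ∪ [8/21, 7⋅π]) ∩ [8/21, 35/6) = [8/21, 35/6)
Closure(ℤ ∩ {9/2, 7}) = {7}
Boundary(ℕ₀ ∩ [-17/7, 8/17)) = {0}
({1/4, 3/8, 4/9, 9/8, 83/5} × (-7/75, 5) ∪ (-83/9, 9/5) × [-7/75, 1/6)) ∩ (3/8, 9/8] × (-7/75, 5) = ({4/9, 9/8} × (-7/75, 5)) ∪ ((3/8, 9/8] × (-7/75, 1/6))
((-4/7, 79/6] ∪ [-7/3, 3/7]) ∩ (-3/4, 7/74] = (-3/4, 7/74]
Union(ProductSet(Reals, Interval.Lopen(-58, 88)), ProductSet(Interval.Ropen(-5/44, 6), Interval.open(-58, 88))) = ProductSet(Reals, Interval.Lopen(-58, 88))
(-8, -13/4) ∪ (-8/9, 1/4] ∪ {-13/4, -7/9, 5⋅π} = (-8, -13/4] ∪ (-8/9, 1/4] ∪ {5⋅π}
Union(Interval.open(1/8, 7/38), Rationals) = Union(Interval(1/8, 7/38), Rationals)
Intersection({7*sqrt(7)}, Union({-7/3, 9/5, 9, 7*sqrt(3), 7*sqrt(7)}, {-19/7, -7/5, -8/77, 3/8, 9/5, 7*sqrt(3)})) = {7*sqrt(7)}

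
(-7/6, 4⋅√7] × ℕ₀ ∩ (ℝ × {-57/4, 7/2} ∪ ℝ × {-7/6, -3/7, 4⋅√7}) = ∅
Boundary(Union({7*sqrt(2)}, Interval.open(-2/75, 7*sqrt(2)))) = {-2/75, 7*sqrt(2)}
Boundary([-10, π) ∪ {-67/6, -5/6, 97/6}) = {-67/6, -10, 97/6, π}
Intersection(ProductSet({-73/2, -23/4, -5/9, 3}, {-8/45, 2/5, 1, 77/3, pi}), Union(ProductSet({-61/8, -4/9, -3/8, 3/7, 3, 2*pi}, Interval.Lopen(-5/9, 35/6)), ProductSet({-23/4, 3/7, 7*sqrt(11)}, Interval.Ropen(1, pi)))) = Union(ProductSet({-23/4}, {1}), ProductSet({3}, {-8/45, 2/5, 1, pi}))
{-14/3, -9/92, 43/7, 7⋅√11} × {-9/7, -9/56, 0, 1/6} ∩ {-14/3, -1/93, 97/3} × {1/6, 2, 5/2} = {-14/3} × {1/6}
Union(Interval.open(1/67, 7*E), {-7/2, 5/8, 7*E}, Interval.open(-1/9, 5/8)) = Union({-7/2}, Interval.Lopen(-1/9, 7*E))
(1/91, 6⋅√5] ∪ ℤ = ℤ ∪ (1/91, 6⋅√5]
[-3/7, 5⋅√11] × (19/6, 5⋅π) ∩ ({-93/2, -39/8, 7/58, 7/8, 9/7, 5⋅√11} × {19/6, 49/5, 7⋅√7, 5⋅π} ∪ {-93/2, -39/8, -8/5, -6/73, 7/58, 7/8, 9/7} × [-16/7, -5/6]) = {7/58, 7/8, 9/7, 5⋅√11} × {49/5}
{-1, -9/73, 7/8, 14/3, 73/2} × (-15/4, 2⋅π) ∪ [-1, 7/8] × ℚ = ([-1, 7/8] × ℚ) ∪ ({-1, -9/73, 7/8, 14/3, 73/2} × (-15/4, 2⋅π))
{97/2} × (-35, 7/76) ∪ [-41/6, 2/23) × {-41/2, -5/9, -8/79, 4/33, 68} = ({97/2} × (-35, 7/76)) ∪ ([-41/6, 2/23) × {-41/2, -5/9, -8/79, 4/33, 68})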